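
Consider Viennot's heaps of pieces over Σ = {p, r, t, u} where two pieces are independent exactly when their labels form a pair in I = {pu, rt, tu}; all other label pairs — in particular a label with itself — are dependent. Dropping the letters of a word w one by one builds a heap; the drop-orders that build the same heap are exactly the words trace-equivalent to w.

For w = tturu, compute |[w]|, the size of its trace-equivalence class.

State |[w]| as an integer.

10

0(t) covers ∅
1(t) covers 0:t
2(u) covers ∅
3(r) covers 2:u
4(u) covers 3:r
floor of heap: 0:t, 2:u
completions by unplaced set U, small U first (add the entries for U minus each lowest piece of U):
  |U|=1: {1}:1  {4}:1
  |U|=2: {0,1}:1  {1,4}:2  {3,4}:1
  |U|=3: {0,1,4}:3  {1,3,4}:3  {2,3,4}:1
  start at 0(t): 4
  start at 2(u): 6
sum over floor = 10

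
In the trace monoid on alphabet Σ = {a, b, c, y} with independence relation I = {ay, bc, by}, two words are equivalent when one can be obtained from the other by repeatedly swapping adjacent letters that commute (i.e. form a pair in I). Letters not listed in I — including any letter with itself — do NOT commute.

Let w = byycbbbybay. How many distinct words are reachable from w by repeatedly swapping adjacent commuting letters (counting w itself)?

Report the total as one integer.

434

drop 0:b onto floor
drop 1:y onto floor
drop 2:y onto {1:y}
drop 3:c onto {2:y}
drop 4:b onto {0:b}
drop 5:b onto {4:b}
drop 6:b onto {5:b}
drop 7:y onto {3:c}
drop 8:b onto {6:b}
drop 9:a onto {3:c, 8:b}
drop 10:y onto {7:y}
ground layer = {0:b, 1:y}
drop-orders for the pieces not yet dropped (sum over which currently-grounded one goes next):
  1 to go: {9} 1  {10} 1
  2 to go: {7,10} 1  {8,9} 1  {9,10} 2
  3 to go: {6,8,9} 1  {7,9,10} 3  {8,9,10} 3
  4 to go: {3,7,9,10} 3  {5,6,8,9} 1  {6,8,9,10} 4  {7,8,9,10} 6
  5 to go: {2,3,7,9,10} 3  {3,7,8,9,10} 9  {4,5,6,8,9} 1  {5,6,8,9,10} 5  {6,7,8,9,10} 10
  6 to go: {0,4,5,6,8,9} 1  {1,2,3,7,9,10} 3  {2,3,7,8,9,10} 12  {3,6,7,8,9,10} 19  {4,5,6,8,9,10} 6  {5,6,7,8,9,10} 15
  7 to go: {0,4,5,6,8,9,10} 7  {1,2,3,7,8,9,10} 15  {2,3,6,7,8,9,10} 31  {3,5,6,7,8,9,10} 34  {4,5,6,7,8,9,10} 21
  8 to go: {0,4,5,6,7,8,9,10} 28  {1,2,3,6,7,8,9,10} 46  {2,3,5,6,7,8,9,10} 65  {3,4,5,6,7,8,9,10} 55
  9 to go: {0,3,4,5,6,7,8,9,10} 83  {1,2,3,5,6,7,8,9,10} 111  {2,3,4,5,6,7,8,9,10} 120
  if 0:b drops first: 231 orders
  if 1:y drops first: 203 orders
heap linearizations: 434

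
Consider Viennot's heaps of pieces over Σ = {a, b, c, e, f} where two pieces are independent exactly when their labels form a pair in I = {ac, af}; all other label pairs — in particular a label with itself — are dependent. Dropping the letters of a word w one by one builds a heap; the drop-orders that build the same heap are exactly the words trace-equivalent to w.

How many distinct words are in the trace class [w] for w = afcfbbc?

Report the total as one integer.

piece 0:a — minimal
piece 1:f — minimal
piece 2:c rests on {1:f}
piece 3:f rests on {2:c}
piece 4:b rests on {0:a, 3:f}
piece 5:b rests on {4:b}
piece 6:c rests on {5:b}
minimal pieces: {0:a, 1:f}
ways to finish when only these pieces remain (= sum over removing one remaining piece with nothing left below it):
  1 left: {6}→1
  2 left: {5,6}→1
  3 left: {4,5,6}→1
  4 left: {0,4,5,6}→1  {3,4,5,6}→1
  5 left: {0,3,4,5,6}→2  {2,3,4,5,6}→1
  placing 0:a first → 1 extensions
  placing 1:f first → 3 extensions
total linear extensions = 4

4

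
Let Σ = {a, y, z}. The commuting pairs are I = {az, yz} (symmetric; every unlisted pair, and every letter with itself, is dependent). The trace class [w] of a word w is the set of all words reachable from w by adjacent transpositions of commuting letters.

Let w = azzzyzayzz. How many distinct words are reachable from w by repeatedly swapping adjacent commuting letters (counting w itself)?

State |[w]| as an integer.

piece 0:a — minimal
piece 1:z — minimal
piece 2:z rests on {1:z}
piece 3:z rests on {2:z}
piece 4:y rests on {0:a}
piece 5:z rests on {3:z}
piece 6:a rests on {4:y}
piece 7:y rests on {6:a}
piece 8:z rests on {5:z}
piece 9:z rests on {8:z}
minimal pieces: {0:a, 1:z}
ways to finish when only these pieces remain (= sum over removing one remaining piece with nothing left below it):
  1 left: {7}→1  {9}→1
  2 left: {6,7}→1  {7,9}→2  {8,9}→1
  3 left: {4,6,7}→1  {5,8,9}→1  {6,7,9}→3  {7,8,9}→3
  4 left: {0,4,6,7}→1  {3,5,8,9}→1  {4,6,7,9}→4  {5,7,8,9}→4  {6,7,8,9}→6
  5 left: {0,4,6,7,9}→5  {2,3,5,8,9}→1  {3,5,7,8,9}→5  {4,6,7,8,9}→10  {5,6,7,8,9}→10
  6 left: {0,4,6,7,8,9}→15  {1,2,3,5,8,9}→1  {2,3,5,7,8,9}→6  {3,5,6,7,8,9}→15  {4,5,6,7,8,9}→20
  7 left: {0,4,5,6,7,8,9}→35  {1,2,3,5,7,8,9}→7  {2,3,5,6,7,8,9}→21  {3,4,5,6,7,8,9}→35
  8 left: {0,3,4,5,6,7,8,9}→70  {1,2,3,5,6,7,8,9}→28  {2,3,4,5,6,7,8,9}→56
  placing 0:a first → 84 extensions
  placing 1:z first → 126 extensions
total linear extensions = 210

210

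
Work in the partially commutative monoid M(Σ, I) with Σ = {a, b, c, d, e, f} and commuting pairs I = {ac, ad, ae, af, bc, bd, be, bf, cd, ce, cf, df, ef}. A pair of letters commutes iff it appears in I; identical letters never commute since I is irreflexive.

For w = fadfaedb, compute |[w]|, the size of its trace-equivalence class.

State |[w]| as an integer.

560

#0=f has no predecessor
#1=a has no predecessor
#2=d has no predecessor
#3=f depends on [0:f]
#4=a depends on [1:a]
#5=e depends on [2:d]
#6=d depends on [5:e]
#7=b depends on [4:a]
sources: [0:f, 1:a, 2:d]
N(rest) = Σ N(rest − s) over sources s of rest; N(one piece) = 1:
  size 1 → [3]=1  [6]=1  [7]=1
  size 2 → [0,3]=1  [3,6]=2  [3,7]=2  [4,7]=1  [5,6]=1  [6,7]=2
  size 3 → [0,3,6]=3  [0,3,7]=3  [1,4,7]=1  [2,5,6]=1  [3,4,7]=3  [3,5,6]=3  [3,6,7]=6  [4,6,7]=3  [5,6,7]=3
  size 4 → [0,3,4,7]=6  [0,3,5,6]=6  [0,3,6,7]=12  [1,3,4,7]=4  [1,4,6,7]=4  [2,3,5,6]=4  [2,5,6,7]=4  [3,4,6,7]=12  [3,5,6,7]=12  [4,5,6,7]=6
  size 5 → [0,1,3,4,7]=10  [0,2,3,5,6]=10  [0,3,4,6,7]=30  [0,3,5,6,7]=30  [1,3,4,6,7]=20  [1,4,5,6,7]=10  [2,3,5,6,7]=20  [2,4,5,6,7]=10  [3,4,5,6,7]=30
  size 6 → [0,1,3,4,6,7]=60  [0,2,3,5,6,7]=60  [0,3,4,5,6,7]=90  [1,2,4,5,6,7]=20  [1,3,4,5,6,7]=60  [2,3,4,5,6,7]=60
  first=0(f) contributes 140
  first=1(a) contributes 210
  first=2(d) contributes 210
|[w]| = 560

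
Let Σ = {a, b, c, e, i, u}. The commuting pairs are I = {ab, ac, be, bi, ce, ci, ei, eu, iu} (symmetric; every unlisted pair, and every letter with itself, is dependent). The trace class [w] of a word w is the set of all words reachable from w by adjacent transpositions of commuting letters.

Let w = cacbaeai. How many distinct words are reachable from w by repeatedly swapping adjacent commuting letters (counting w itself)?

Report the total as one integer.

#0=c has no predecessor
#1=a has no predecessor
#2=c depends on [0:c]
#3=b depends on [2:c]
#4=a depends on [1:a]
#5=e depends on [4:a]
#6=a depends on [5:e]
#7=i depends on [6:a]
sources: [0:c, 1:a]
N(rest) = Σ N(rest − s) over sources s of rest; N(one piece) = 1:
  size 1 → [3]=1  [7]=1
  size 2 → [2,3]=1  [3,7]=2  [6,7]=1
  size 3 → [0,2,3]=1  [2,3,7]=3  [3,6,7]=3  [5,6,7]=1
  size 4 → [0,2,3,7]=4  [2,3,6,7]=6  [3,5,6,7]=4  [4,5,6,7]=1
  size 5 → [0,2,3,6,7]=10  [1,4,5,6,7]=1  [2,3,5,6,7]=10  [3,4,5,6,7]=5
  size 6 → [0,2,3,5,6,7]=20  [1,3,4,5,6,7]=6  [2,3,4,5,6,7]=15
  first=0(c) contributes 21
  first=1(a) contributes 35
|[w]| = 56

56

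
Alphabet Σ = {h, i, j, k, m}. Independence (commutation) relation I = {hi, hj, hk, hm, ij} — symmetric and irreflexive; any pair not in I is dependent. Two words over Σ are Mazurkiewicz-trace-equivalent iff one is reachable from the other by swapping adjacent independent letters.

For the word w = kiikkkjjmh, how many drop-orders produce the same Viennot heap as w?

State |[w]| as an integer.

10

piece 0:k — minimal
piece 1:i rests on {0:k}
piece 2:i rests on {1:i}
piece 3:k rests on {2:i}
piece 4:k rests on {3:k}
piece 5:k rests on {4:k}
piece 6:j rests on {5:k}
piece 7:j rests on {6:j}
piece 8:m rests on {7:j}
piece 9:h — minimal
minimal pieces: {0:k, 9:h}
ways to finish when only these pieces remain (= sum over removing one remaining piece with nothing left below it):
  1 left: {8}→1  {9}→1
  2 left: {7,8}→1  {8,9}→2
  3 left: {6,7,8}→1  {7,8,9}→3
  4 left: {5,6,7,8}→1  {6,7,8,9}→4
  5 left: {4,5,6,7,8}→1  {5,6,7,8,9}→5
  6 left: {3,4,5,6,7,8}→1  {4,5,6,7,8,9}→6
  7 left: {2,3,4,5,6,7,8}→1  {3,4,5,6,7,8,9}→7
  8 left: {1,2,3,4,5,6,7,8}→1  {2,3,4,5,6,7,8,9}→8
  placing 0:k first → 9 extensions
  placing 9:h first → 1 extensions
total linear extensions = 10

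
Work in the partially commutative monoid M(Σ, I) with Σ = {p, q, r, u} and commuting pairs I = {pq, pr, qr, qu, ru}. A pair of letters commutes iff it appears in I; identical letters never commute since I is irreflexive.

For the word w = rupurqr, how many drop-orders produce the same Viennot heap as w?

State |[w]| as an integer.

piece 0:r — minimal
piece 1:u — minimal
piece 2:p rests on {1:u}
piece 3:u rests on {2:p}
piece 4:r rests on {0:r}
piece 5:q — minimal
piece 6:r rests on {4:r}
minimal pieces: {0:r, 1:u, 5:q}
ways to finish when only these pieces remain (= sum over removing one remaining piece with nothing left below it):
  1 left: {3}→1  {5}→1  {6}→1
  2 left: {2,3}→1  {3,5}→2  {3,6}→2  {4,6}→1  {5,6}→2
  3 left: {0,4,6}→1  {1,2,3}→1  {2,3,5}→3  {2,3,6}→3  {3,4,6}→3  {3,5,6}→6  {4,5,6}→3
  4 left: {0,3,4,6}→4  {0,4,5,6}→4  {1,2,3,5}→4  {1,2,3,6}→4  {2,3,4,6}→6  {2,3,5,6}→12  {3,4,5,6}→12
  5 left: {0,2,3,4,6}→10  {0,3,4,5,6}→20  {1,2,3,4,6}→10  {1,2,3,5,6}→20  {2,3,4,5,6}→30
  placing 0:r first → 60 extensions
  placing 1:u first → 60 extensions
  placing 5:q first → 20 extensions
total linear extensions = 140

140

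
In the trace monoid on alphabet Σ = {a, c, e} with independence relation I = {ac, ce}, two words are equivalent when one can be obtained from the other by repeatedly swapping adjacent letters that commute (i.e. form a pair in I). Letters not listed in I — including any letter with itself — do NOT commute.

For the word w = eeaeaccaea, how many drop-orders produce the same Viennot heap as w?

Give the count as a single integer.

45

#0=e has no predecessor
#1=e depends on [0:e]
#2=a depends on [1:e]
#3=e depends on [2:a]
#4=a depends on [3:e]
#5=c has no predecessor
#6=c depends on [5:c]
#7=a depends on [4:a]
#8=e depends on [7:a]
#9=a depends on [8:e]
sources: [0:e, 5:c]
N(rest) = Σ N(rest − s) over sources s of rest; N(one piece) = 1:
  size 1 → [6]=1  [9]=1
  size 2 → [5,6]=1  [6,9]=2  [8,9]=1
  size 3 → [5,6,9]=3  [6,8,9]=3  [7,8,9]=1
  size 4 → [4,7,8,9]=1  [5,6,8,9]=6  [6,7,8,9]=4
  size 5 → [3,4,7,8,9]=1  [4,6,7,8,9]=5  [5,6,7,8,9]=10
  size 6 → [2,3,4,7,8,9]=1  [3,4,6,7,8,9]=6  [4,5,6,7,8,9]=15
  size 7 → [1,2,3,4,7,8,9]=1  [2,3,4,6,7,8,9]=7  [3,4,5,6,7,8,9]=21
  size 8 → [0,1,2,3,4,7,8,9]=1  [1,2,3,4,6,7,8,9]=8  [2,3,4,5,6,7,8,9]=28
  first=0(e) contributes 36
  first=5(c) contributes 9
|[w]| = 45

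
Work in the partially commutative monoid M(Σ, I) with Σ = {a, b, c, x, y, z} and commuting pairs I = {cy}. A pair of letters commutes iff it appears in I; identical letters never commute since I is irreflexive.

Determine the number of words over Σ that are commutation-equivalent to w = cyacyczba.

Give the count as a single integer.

drop 0:c onto floor
drop 1:y onto floor
drop 2:a onto {0:c, 1:y}
drop 3:c onto {2:a}
drop 4:y onto {2:a}
drop 5:c onto {3:c}
drop 6:z onto {4:y, 5:c}
drop 7:b onto {6:z}
drop 8:a onto {7:b}
ground layer = {0:c, 1:y}
drop-orders for the pieces not yet dropped (sum over which currently-grounded one goes next):
  1 to go: {8} 1
  2 to go: {7,8} 1
  3 to go: {6,7,8} 1
  4 to go: {4,6,7,8} 1  {5,6,7,8} 1
  5 to go: {3,5,6,7,8} 1  {4,5,6,7,8} 2
  6 to go: {3,4,5,6,7,8} 3
  7 to go: {2,3,4,5,6,7,8} 3
  if 0:c drops first: 3 orders
  if 1:y drops first: 3 orders
heap linearizations: 6

6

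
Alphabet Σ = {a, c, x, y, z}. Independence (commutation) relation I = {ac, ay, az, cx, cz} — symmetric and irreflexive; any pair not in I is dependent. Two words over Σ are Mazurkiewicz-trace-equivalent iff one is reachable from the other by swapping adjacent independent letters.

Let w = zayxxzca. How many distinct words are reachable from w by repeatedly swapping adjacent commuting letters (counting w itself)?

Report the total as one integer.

32

drop 0:z onto floor
drop 1:a onto floor
drop 2:y onto {0:z}
drop 3:x onto {1:a, 2:y}
drop 4:x onto {3:x}
drop 5:z onto {4:x}
drop 6:c onto {2:y}
drop 7:a onto {4:x}
ground layer = {0:z, 1:a}
drop-orders for the pieces not yet dropped (sum over which currently-grounded one goes next):
  1 to go: {5} 1  {6} 1  {7} 1
  2 to go: {5,6} 2  {5,7} 2  {6,7} 2
  3 to go: {4,5,7} 2  {5,6,7} 6
  4 to go: {3,4,5,7} 2  {4,5,6,7} 8
  5 to go: {1,3,4,5,7} 2  {3,4,5,6,7} 10
  6 to go: {1,3,4,5,6,7} 12  {2,3,4,5,6,7} 10
  if 0:z drops first: 22 orders
  if 1:a drops first: 10 orders
heap linearizations: 32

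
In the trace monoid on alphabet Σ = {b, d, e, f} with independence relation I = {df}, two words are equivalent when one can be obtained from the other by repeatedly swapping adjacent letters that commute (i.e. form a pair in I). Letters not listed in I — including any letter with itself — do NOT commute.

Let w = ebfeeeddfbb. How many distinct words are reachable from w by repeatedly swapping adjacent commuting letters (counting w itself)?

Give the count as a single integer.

3

drop 0:e onto floor
drop 1:b onto {0:e}
drop 2:f onto {1:b}
drop 3:e onto {2:f}
drop 4:e onto {3:e}
drop 5:e onto {4:e}
drop 6:d onto {5:e}
drop 7:d onto {6:d}
drop 8:f onto {5:e}
drop 9:b onto {7:d, 8:f}
drop 10:b onto {9:b}
ground layer = {0:e}
drop-orders for the pieces not yet dropped (sum over which currently-grounded one goes next):
  1 to go: {10} 1
  2 to go: {9,10} 1
  3 to go: {7,9,10} 1  {8,9,10} 1
  4 to go: {6,7,9,10} 1  {7,8,9,10} 2
  5 to go: {6,7,8,9,10} 3
  6 to go: {5,6,7,8,9,10} 3
  7 to go: {4,5,6,7,8,9,10} 3
  8 to go: {3,4,5,6,7,8,9,10} 3
  9 to go: {2,3,4,5,6,7,8,9,10} 3
  if 0:e drops first: 3 orders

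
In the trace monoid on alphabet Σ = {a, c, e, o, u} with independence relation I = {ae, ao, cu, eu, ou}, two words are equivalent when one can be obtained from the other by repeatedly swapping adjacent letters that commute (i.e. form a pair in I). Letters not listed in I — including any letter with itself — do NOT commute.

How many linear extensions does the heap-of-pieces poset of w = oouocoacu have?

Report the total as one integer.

0(o) covers ∅
1(o) covers 0:o
2(u) covers ∅
3(o) covers 1:o
4(c) covers 3:o
5(o) covers 4:c
6(a) covers 2:u, 4:c
7(c) covers 5:o, 6:a
8(u) covers 6:a
floor of heap: 0:o, 2:u
completions by unplaced set U, small U first (add the entries for U minus each lowest piece of U):
  |U|=1: {7}:1  {8}:1
  |U|=2: {5,7}:1  {7,8}:2
  |U|=3: {5,7,8}:3  {6,7,8}:2
  |U|=4: {2,6,7,8}:2  {5,6,7,8}:5
  |U|=5: {2,5,6,7,8}:7  {4,5,6,7,8}:5
  |U|=6: {2,4,5,6,7,8}:12  {3,4,5,6,7,8}:5
  |U|=7: {1,3,4,5,6,7,8}:5  {2,3,4,5,6,7,8}:17
  start at 0(o): 22
  start at 2(u): 5
sum over floor = 27

27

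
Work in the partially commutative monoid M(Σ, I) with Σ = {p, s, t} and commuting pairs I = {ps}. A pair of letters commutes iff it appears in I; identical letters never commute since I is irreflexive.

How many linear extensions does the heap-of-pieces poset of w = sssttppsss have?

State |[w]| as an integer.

10

drop 0:s onto floor
drop 1:s onto {0:s}
drop 2:s onto {1:s}
drop 3:t onto {2:s}
drop 4:t onto {3:t}
drop 5:p onto {4:t}
drop 6:p onto {5:p}
drop 7:s onto {4:t}
drop 8:s onto {7:s}
drop 9:s onto {8:s}
ground layer = {0:s}
drop-orders for the pieces not yet dropped (sum over which currently-grounded one goes next):
  1 to go: {6} 1  {9} 1
  2 to go: {5,6} 1  {6,9} 2  {8,9} 1
  3 to go: {5,6,9} 3  {6,8,9} 3  {7,8,9} 1
  4 to go: {5,6,8,9} 6  {6,7,8,9} 4
  5 to go: {5,6,7,8,9} 10
  6 to go: {4,5,6,7,8,9} 10
  7 to go: {3,4,5,6,7,8,9} 10
  8 to go: {2,3,4,5,6,7,8,9} 10
  if 0:s drops first: 10 orders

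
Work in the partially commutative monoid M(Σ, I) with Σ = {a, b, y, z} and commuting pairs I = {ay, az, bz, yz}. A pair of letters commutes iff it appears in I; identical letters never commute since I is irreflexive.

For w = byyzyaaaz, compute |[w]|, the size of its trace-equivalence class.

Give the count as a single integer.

0(b) covers ∅
1(y) covers 0:b
2(y) covers 1:y
3(z) covers ∅
4(y) covers 2:y
5(a) covers 0:b
6(a) covers 5:a
7(a) covers 6:a
8(z) covers 3:z
floor of heap: 0:b, 3:z
completions by unplaced set U, small U first (add the entries for U minus each lowest piece of U):
  |U|=1: {4}:1  {7}:1  {8}:1
  |U|=2: {2,4}:1  {3,8}:1  {4,7}:2  {4,8}:2  {6,7}:1  {7,8}:2
  |U|=3: {1,2,4}:1  {2,4,7}:3  {2,4,8}:3  {3,4,8}:3  {3,7,8}:3  {4,6,7}:3  {4,7,8}:6  {5,6,7}:1  {6,7,8}:3
  |U|=4: {1,2,4,7}:4  {1,2,4,8}:4  {2,3,4,8}:6  {2,4,6,7}:6  {2,4,7,8}:12  {3,4,7,8}:12  {3,6,7,8}:6  {4,5,6,7}:4  {4,6,7,8}:12  {5,6,7,8}:4
  |U|=5: {1,2,3,4,8}:10  {1,2,4,6,7}:10  {1,2,4,7,8}:20  {2,3,4,7,8}:30  {2,4,5,6,7}:10  {2,4,6,7,8}:30  {3,4,6,7,8}:30  {3,5,6,7,8}:10  {4,5,6,7,8}:20
  |U|=6: {1,2,3,4,7,8}:60  {1,2,4,5,6,7}:20  {1,2,4,6,7,8}:60  {2,3,4,6,7,8}:90  {2,4,5,6,7,8}:60  {3,4,5,6,7,8}:60
  |U|=7: {0,1,2,4,5,6,7}:20  {1,2,3,4,6,7,8}:210  {1,2,4,5,6,7,8}:140  {2,3,4,5,6,7,8}:210
  start at 0(b): 560
  start at 3(z): 160
sum over floor = 720

720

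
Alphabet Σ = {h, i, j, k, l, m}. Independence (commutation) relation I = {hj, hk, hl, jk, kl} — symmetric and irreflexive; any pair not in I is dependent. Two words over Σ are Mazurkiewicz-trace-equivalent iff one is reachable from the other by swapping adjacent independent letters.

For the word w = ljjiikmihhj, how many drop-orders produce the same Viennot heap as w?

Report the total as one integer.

#0=l has no predecessor
#1=j depends on [0:l]
#2=j depends on [1:j]
#3=i depends on [2:j]
#4=i depends on [3:i]
#5=k depends on [4:i]
#6=m depends on [5:k]
#7=i depends on [6:m]
#8=h depends on [7:i]
#9=h depends on [8:h]
#10=j depends on [7:i]
sources: [0:l]
N(rest) = Σ N(rest − s) over sources s of rest; N(one piece) = 1:
  size 1 → [9]=1  [10]=1
  size 2 → [8,9]=1  [9,10]=2
  size 3 → [8,9,10]=3
  size 4 → [7,8,9,10]=3
  size 5 → [6,7,8,9,10]=3
  size 6 → [5,6,7,8,9,10]=3
  size 7 → [4,5,6,7,8,9,10]=3
  size 8 → [3,4,5,6,7,8,9,10]=3
  size 9 → [2,3,4,5,6,7,8,9,10]=3
  first=0(l) contributes 3

3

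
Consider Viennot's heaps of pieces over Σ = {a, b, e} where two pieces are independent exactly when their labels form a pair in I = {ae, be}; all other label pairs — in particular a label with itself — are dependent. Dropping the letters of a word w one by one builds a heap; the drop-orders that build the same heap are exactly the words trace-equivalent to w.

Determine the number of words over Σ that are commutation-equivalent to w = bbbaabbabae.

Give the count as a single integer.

drop 0:b onto floor
drop 1:b onto {0:b}
drop 2:b onto {1:b}
drop 3:a onto {2:b}
drop 4:a onto {3:a}
drop 5:b onto {4:a}
drop 6:b onto {5:b}
drop 7:a onto {6:b}
drop 8:b onto {7:a}
drop 9:a onto {8:b}
drop 10:e onto floor
ground layer = {0:b, 10:e}
drop-orders for the pieces not yet dropped (sum over which currently-grounded one goes next):
  1 to go: {9} 1  {10} 1
  2 to go: {8,9} 1  {9,10} 2
  3 to go: {7,8,9} 1  {8,9,10} 3
  4 to go: {6,7,8,9} 1  {7,8,9,10} 4
  5 to go: {5,6,7,8,9} 1  {6,7,8,9,10} 5
  6 to go: {4,5,6,7,8,9} 1  {5,6,7,8,9,10} 6
  7 to go: {3,4,5,6,7,8,9} 1  {4,5,6,7,8,9,10} 7
  8 to go: {2,3,4,5,6,7,8,9} 1  {3,4,5,6,7,8,9,10} 8
  9 to go: {1,2,3,4,5,6,7,8,9} 1  {2,3,4,5,6,7,8,9,10} 9
  if 0:b drops first: 10 orders
  if 10:e drops first: 1 orders
heap linearizations: 11

11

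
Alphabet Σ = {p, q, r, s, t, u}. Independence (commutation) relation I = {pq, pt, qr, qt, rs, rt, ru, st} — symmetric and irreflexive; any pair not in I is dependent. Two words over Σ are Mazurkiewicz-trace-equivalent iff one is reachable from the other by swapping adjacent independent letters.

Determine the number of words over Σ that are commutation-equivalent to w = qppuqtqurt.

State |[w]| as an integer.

66

drop 0:q onto floor
drop 1:p onto floor
drop 2:p onto {1:p}
drop 3:u onto {0:q, 2:p}
drop 4:q onto {3:u}
drop 5:t onto {3:u}
drop 6:q onto {4:q}
drop 7:u onto {5:t, 6:q}
drop 8:r onto {2:p}
drop 9:t onto {7:u}
ground layer = {0:q, 1:p}
drop-orders for the pieces not yet dropped (sum over which currently-grounded one goes next):
  1 to go: {8} 1  {9} 1
  2 to go: {7,9} 1  {8,9} 2
  3 to go: {5,7,9} 1  {6,7,9} 1  {7,8,9} 3
  4 to go: {4,6,7,9} 1  {5,6,7,9} 2  {5,7,8,9} 4  {6,7,8,9} 4
  5 to go: {4,5,6,7,9} 3  {4,6,7,8,9} 5  {5,6,7,8,9} 10
  6 to go: {3,4,5,6,7,9} 3  {4,5,6,7,8,9} 18
  7 to go: {0,3,4,5,6,7,9} 3  {3,4,5,6,7,8,9} 21
  8 to go: {0,3,4,5,6,7,8,9} 24  {2,3,4,5,6,7,8,9} 21
  if 0:q drops first: 21 orders
  if 1:p drops first: 45 orders
heap linearizations: 66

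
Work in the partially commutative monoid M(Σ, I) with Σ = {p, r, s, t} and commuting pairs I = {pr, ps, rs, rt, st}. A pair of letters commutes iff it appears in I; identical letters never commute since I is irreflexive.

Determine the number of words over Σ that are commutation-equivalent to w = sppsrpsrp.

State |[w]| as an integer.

piece 0:s — minimal
piece 1:p — minimal
piece 2:p rests on {1:p}
piece 3:s rests on {0:s}
piece 4:r — minimal
piece 5:p rests on {2:p}
piece 6:s rests on {3:s}
piece 7:r rests on {4:r}
piece 8:p rests on {5:p}
minimal pieces: {0:s, 1:p, 4:r}
ways to finish when only these pieces remain (= sum over removing one remaining piece with nothing left below it):
  1 left: {6}→1  {7}→1  {8}→1
  2 left: {3,6}→1  {4,7}→1  {5,8}→1  {6,7}→2  {6,8}→2  {7,8}→2
  3 left: {0,3,6}→1  {2,5,8}→1  {3,6,7}→3  {3,6,8}→3  {4,6,7}→3  {4,7,8}→3  {5,6,8}→3  {5,7,8}→3  {6,7,8}→6
  4 left: {0,3,6,7}→4  {0,3,6,8}→4  {1,2,5,8}→1  {2,5,6,8}→4  {2,5,7,8}→4  {3,4,6,7}→6  {3,5,6,8}→6  {3,6,7,8}→12  {4,5,7,8}→6  {4,6,7,8}→12  {5,6,7,8}→12
  5 left: {0,3,4,6,7}→10  {0,3,5,6,8}→10  {0,3,6,7,8}→20  {1,2,5,6,8}→5  {1,2,5,7,8}→5  {2,3,5,6,8}→10  {2,4,5,7,8}→10  {2,5,6,7,8}→20  {3,4,6,7,8}→30  {3,5,6,7,8}→30  {4,5,6,7,8}→30
  6 left: {0,2,3,5,6,8}→20  {0,3,4,6,7,8}→60  {0,3,5,6,7,8}→60  {1,2,3,5,6,8}→15  {1,2,4,5,7,8}→15  {1,2,5,6,7,8}→30  {2,3,5,6,7,8}→60  {2,4,5,6,7,8}→60  {3,4,5,6,7,8}→90
  7 left: {0,1,2,3,5,6,8}→35  {0,2,3,5,6,7,8}→140  {0,3,4,5,6,7,8}→210  {1,2,3,5,6,7,8}→105  {1,2,4,5,6,7,8}→105  {2,3,4,5,6,7,8}→210
  placing 0:s first → 420 extensions
  placing 1:p first → 560 extensions
  placing 4:r first → 280 extensions
total linear extensions = 1260

1260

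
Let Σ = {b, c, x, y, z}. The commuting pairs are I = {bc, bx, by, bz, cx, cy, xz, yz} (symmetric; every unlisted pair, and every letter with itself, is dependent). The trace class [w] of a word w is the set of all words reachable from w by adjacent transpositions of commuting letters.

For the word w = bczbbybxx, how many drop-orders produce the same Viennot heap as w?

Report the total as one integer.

1260

0(b) covers ∅
1(c) covers ∅
2(z) covers 1:c
3(b) covers 0:b
4(b) covers 3:b
5(y) covers ∅
6(b) covers 4:b
7(x) covers 5:y
8(x) covers 7:x
floor of heap: 0:b, 1:c, 5:y
completions by unplaced set U, small U first (add the entries for U minus each lowest piece of U):
  |U|=1: {2}:1  {6}:1  {8}:1
  |U|=2: {1,2}:1  {2,6}:2  {2,8}:2  {4,6}:1  {6,8}:2  {7,8}:1
  |U|=3: {1,2,6}:3  {1,2,8}:3  {2,4,6}:3  {2,6,8}:6  {2,7,8}:3  {3,4,6}:1  {4,6,8}:3  {5,7,8}:1  {6,7,8}:3
  |U|=4: {0,3,4,6}:1  {1,2,4,6}:6  {1,2,6,8}:12  {1,2,7,8}:6  {2,3,4,6}:4  {2,4,6,8}:12  {2,5,7,8}:4  {2,6,7,8}:12  {3,4,6,8}:4  {4,6,7,8}:6  {5,6,7,8}:4
  |U|=5: {0,2,3,4,6}:5  {0,3,4,6,8}:5  {1,2,3,4,6}:10  {1,2,4,6,8}:30  {1,2,5,7,8}:10  {1,2,6,7,8}:30  {2,3,4,6,8}:20  {2,4,6,7,8}:30  {2,5,6,7,8}:20  {3,4,6,7,8}:10  {4,5,6,7,8}:10
  |U|=6: {0,1,2,3,4,6}:15  {0,2,3,4,6,8}:30  {0,3,4,6,7,8}:15  {1,2,3,4,6,8}:60  {1,2,4,6,7,8}:90  {1,2,5,6,7,8}:60  {2,3,4,6,7,8}:60  {2,4,5,6,7,8}:60  {3,4,5,6,7,8}:20
  |U|=7: {0,1,2,3,4,6,8}:105  {0,2,3,4,6,7,8}:105  {0,3,4,5,6,7,8}:35  {1,2,3,4,6,7,8}:210  {1,2,4,5,6,7,8}:210  {2,3,4,5,6,7,8}:140
  start at 0(b): 560
  start at 1(c): 280
  start at 5(y): 420
sum over floor = 1260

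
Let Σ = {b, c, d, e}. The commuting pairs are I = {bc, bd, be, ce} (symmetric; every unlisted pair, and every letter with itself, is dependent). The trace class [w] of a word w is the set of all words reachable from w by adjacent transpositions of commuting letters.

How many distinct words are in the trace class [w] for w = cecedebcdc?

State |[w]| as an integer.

120

#0=c has no predecessor
#1=e has no predecessor
#2=c depends on [0:c]
#3=e depends on [1:e]
#4=d depends on [2:c, 3:e]
#5=e depends on [4:d]
#6=b has no predecessor
#7=c depends on [4:d]
#8=d depends on [5:e, 7:c]
#9=c depends on [8:d]
sources: [0:c, 1:e, 6:b]
N(rest) = Σ N(rest − s) over sources s of rest; N(one piece) = 1:
  size 1 → [6]=1  [9]=1
  size 2 → [6,9]=2  [8,9]=1
  size 3 → [5,8,9]=1  [6,8,9]=3  [7,8,9]=1
  size 4 → [5,6,8,9]=4  [5,7,8,9]=2  [6,7,8,9]=4
  size 5 → [4,5,7,8,9]=2  [5,6,7,8,9]=10
  size 6 → [2,4,5,7,8,9]=2  [3,4,5,7,8,9]=2  [4,5,6,7,8,9]=12
  size 7 → [0,2,4,5,7,8,9]=2  [1,3,4,5,7,8,9]=2  [2,3,4,5,7,8,9]=4  [2,4,5,6,7,8,9]=14  [3,4,5,6,7,8,9]=14
  size 8 → [0,2,3,4,5,7,8,9]=6  [0,2,4,5,6,7,8,9]=16  [1,2,3,4,5,7,8,9]=6  [1,3,4,5,6,7,8,9]=16  [2,3,4,5,6,7,8,9]=32
  first=0(c) contributes 54
  first=1(e) contributes 54
  first=6(b) contributes 12
|[w]| = 120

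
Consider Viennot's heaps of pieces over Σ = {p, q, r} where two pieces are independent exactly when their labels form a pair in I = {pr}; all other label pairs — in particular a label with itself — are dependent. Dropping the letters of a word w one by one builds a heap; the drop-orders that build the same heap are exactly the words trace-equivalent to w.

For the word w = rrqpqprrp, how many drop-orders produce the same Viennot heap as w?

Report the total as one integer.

0(r) covers ∅
1(r) covers 0:r
2(q) covers 1:r
3(p) covers 2:q
4(q) covers 3:p
5(p) covers 4:q
6(r) covers 4:q
7(r) covers 6:r
8(p) covers 5:p
floor of heap: 0:r
completions by unplaced set U, small U first (add the entries for U minus each lowest piece of U):
  |U|=1: {7}:1  {8}:1
  |U|=2: {5,8}:1  {6,7}:1  {7,8}:2
  |U|=3: {5,7,8}:3  {6,7,8}:3
  |U|=4: {5,6,7,8}:6
  |U|=5: {4,5,6,7,8}:6
  |U|=6: {3,4,5,6,7,8}:6
  |U|=7: {2,3,4,5,6,7,8}:6
  start at 0(r): 6

6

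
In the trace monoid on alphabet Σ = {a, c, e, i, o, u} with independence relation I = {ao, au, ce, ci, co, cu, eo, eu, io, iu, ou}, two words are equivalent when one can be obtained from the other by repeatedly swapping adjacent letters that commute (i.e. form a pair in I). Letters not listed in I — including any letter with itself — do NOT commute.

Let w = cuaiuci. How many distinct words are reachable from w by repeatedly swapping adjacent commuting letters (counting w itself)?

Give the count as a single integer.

piece 0:c — minimal
piece 1:u — minimal
piece 2:a rests on {0:c}
piece 3:i rests on {2:a}
piece 4:u rests on {1:u}
piece 5:c rests on {2:a}
piece 6:i rests on {3:i}
minimal pieces: {0:c, 1:u}
ways to finish when only these pieces remain (= sum over removing one remaining piece with nothing left below it):
  1 left: {4}→1  {5}→1  {6}→1
  2 left: {1,4}→1  {3,6}→1  {4,5}→2  {4,6}→2  {5,6}→2
  3 left: {1,4,5}→3  {1,4,6}→3  {3,4,6}→3  {3,5,6}→3  {4,5,6}→6
  4 left: {1,3,4,6}→6  {1,4,5,6}→12  {2,3,5,6}→3  {3,4,5,6}→12
  5 left: {0,2,3,5,6}→3  {1,3,4,5,6}→30  {2,3,4,5,6}→15
  placing 0:c first → 45 extensions
  placing 1:u first → 18 extensions
total linear extensions = 63

63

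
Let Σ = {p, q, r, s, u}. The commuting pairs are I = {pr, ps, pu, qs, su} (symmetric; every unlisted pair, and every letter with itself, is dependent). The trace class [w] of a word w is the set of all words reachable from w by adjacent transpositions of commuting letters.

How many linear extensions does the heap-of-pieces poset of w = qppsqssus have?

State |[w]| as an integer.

drop 0:q onto floor
drop 1:p onto {0:q}
drop 2:p onto {1:p}
drop 3:s onto floor
drop 4:q onto {2:p}
drop 5:s onto {3:s}
drop 6:s onto {5:s}
drop 7:u onto {4:q}
drop 8:s onto {6:s}
ground layer = {0:q, 3:s}
drop-orders for the pieces not yet dropped (sum over which currently-grounded one goes next):
  1 to go: {7} 1  {8} 1
  2 to go: {4,7} 1  {6,8} 1  {7,8} 2
  3 to go: {2,4,7} 1  {4,7,8} 3  {5,6,8} 1  {6,7,8} 3
  4 to go: {1,2,4,7} 1  {2,4,7,8} 4  {3,5,6,8} 1  {4,6,7,8} 6  {5,6,7,8} 4
  5 to go: {0,1,2,4,7} 1  {1,2,4,7,8} 5  {2,4,6,7,8} 10  {3,5,6,7,8} 5  {4,5,6,7,8} 10
  6 to go: {0,1,2,4,7,8} 6  {1,2,4,6,7,8} 15  {2,4,5,6,7,8} 20  {3,4,5,6,7,8} 15
  7 to go: {0,1,2,4,6,7,8} 21  {1,2,4,5,6,7,8} 35  {2,3,4,5,6,7,8} 35
  if 0:q drops first: 70 orders
  if 3:s drops first: 56 orders
heap linearizations: 126

126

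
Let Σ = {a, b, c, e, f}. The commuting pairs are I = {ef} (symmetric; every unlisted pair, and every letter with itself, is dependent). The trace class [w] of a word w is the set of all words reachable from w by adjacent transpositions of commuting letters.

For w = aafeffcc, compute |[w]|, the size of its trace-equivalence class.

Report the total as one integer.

0(a) covers ∅
1(a) covers 0:a
2(f) covers 1:a
3(e) covers 1:a
4(f) covers 2:f
5(f) covers 4:f
6(c) covers 3:e, 5:f
7(c) covers 6:c
floor of heap: 0:a
completions by unplaced set U, small U first (add the entries for U minus each lowest piece of U):
  |U|=1: {7}:1
  |U|=2: {6,7}:1
  |U|=3: {3,6,7}:1  {5,6,7}:1
  |U|=4: {3,5,6,7}:2  {4,5,6,7}:1
  |U|=5: {2,4,5,6,7}:1  {3,4,5,6,7}:3
  |U|=6: {2,3,4,5,6,7}:4
  start at 0(a): 4

4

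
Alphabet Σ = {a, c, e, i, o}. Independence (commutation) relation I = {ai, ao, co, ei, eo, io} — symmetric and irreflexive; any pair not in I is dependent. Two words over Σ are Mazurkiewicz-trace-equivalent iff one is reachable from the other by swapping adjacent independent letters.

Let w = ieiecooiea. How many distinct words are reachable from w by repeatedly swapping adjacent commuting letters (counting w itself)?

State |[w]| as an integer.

810

drop 0:i onto floor
drop 1:e onto floor
drop 2:i onto {0:i}
drop 3:e onto {1:e}
drop 4:c onto {2:i, 3:e}
drop 5:o onto floor
drop 6:o onto {5:o}
drop 7:i onto {4:c}
drop 8:e onto {4:c}
drop 9:a onto {8:e}
ground layer = {0:i, 1:e, 5:o}
drop-orders for the pieces not yet dropped (sum over which currently-grounded one goes next):
  1 to go: {6} 1  {7} 1  {9} 1
  2 to go: {5,6} 1  {6,7} 2  {6,9} 2  {7,9} 2  {8,9} 1
  3 to go: {5,6,7} 3  {5,6,9} 3  {6,7,9} 6  {6,8,9} 3  {7,8,9} 3
  4 to go: {4,7,8,9} 3  {5,6,7,9} 12  {5,6,8,9} 6  {6,7,8,9} 12
  5 to go: {2,4,7,8,9} 3  {3,4,7,8,9} 3  {4,6,7,8,9} 15  {5,6,7,8,9} 30
  6 to go: {0,2,4,7,8,9} 3  {1,3,4,7,8,9} 3  {2,3,4,7,8,9} 6  {2,4,6,7,8,9} 18  {3,4,6,7,8,9} 18  {4,5,6,7,8,9} 45
  7 to go: {0,2,3,4,7,8,9} 9  {0,2,4,6,7,8,9} 21  {1,2,3,4,7,8,9} 9  {1,3,4,6,7,8,9} 21  {2,3,4,6,7,8,9} 42  {2,4,5,6,7,8,9} 63  {3,4,5,6,7,8,9} 63
  8 to go: {0,1,2,3,4,7,8,9} 18  {0,2,3,4,6,7,8,9} 72  {0,2,4,5,6,7,8,9} 84  {1,2,3,4,6,7,8,9} 72  {1,3,4,5,6,7,8,9} 84  {2,3,4,5,6,7,8,9} 168
  if 0:i drops first: 324 orders
  if 1:e drops first: 324 orders
  if 5:o drops first: 162 orders
heap linearizations: 810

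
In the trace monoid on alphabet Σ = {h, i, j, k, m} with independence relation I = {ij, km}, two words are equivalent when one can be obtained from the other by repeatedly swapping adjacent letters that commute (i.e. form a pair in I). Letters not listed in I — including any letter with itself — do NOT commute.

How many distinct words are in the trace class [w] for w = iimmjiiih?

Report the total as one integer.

piece 0:i — minimal
piece 1:i rests on {0:i}
piece 2:m rests on {1:i}
piece 3:m rests on {2:m}
piece 4:j rests on {3:m}
piece 5:i rests on {3:m}
piece 6:i rests on {5:i}
piece 7:i rests on {6:i}
piece 8:h rests on {4:j, 7:i}
minimal pieces: {0:i}
ways to finish when only these pieces remain (= sum over removing one remaining piece with nothing left below it):
  1 left: {8}→1
  2 left: {4,8}→1  {7,8}→1
  3 left: {4,7,8}→2  {6,7,8}→1
  4 left: {4,6,7,8}→3  {5,6,7,8}→1
  5 left: {4,5,6,7,8}→4
  6 left: {3,4,5,6,7,8}→4
  7 left: {2,3,4,5,6,7,8}→4
  placing 0:i first → 4 extensions

4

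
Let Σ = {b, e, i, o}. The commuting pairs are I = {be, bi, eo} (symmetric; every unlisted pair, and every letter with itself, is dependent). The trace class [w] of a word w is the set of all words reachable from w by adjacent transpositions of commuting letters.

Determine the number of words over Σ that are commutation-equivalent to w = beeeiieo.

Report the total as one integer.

0(b) covers ∅
1(e) covers ∅
2(e) covers 1:e
3(e) covers 2:e
4(i) covers 3:e
5(i) covers 4:i
6(e) covers 5:i
7(o) covers 0:b, 5:i
floor of heap: 0:b, 1:e
completions by unplaced set U, small U first (add the entries for U minus each lowest piece of U):
  |U|=1: {6}:1  {7}:1
  |U|=2: {0,7}:1  {6,7}:2
  |U|=3: {0,6,7}:3  {5,6,7}:2
  |U|=4: {0,5,6,7}:5  {4,5,6,7}:2
  |U|=5: {0,4,5,6,7}:7  {3,4,5,6,7}:2
  |U|=6: {0,3,4,5,6,7}:9  {2,3,4,5,6,7}:2
  start at 0(b): 2
  start at 1(e): 11
sum over floor = 13

13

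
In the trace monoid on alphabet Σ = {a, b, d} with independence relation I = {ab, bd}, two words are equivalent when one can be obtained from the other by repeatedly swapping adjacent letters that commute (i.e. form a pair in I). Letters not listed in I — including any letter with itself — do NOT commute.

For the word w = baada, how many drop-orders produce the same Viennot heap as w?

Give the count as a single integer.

5

piece 0:b — minimal
piece 1:a — minimal
piece 2:a rests on {1:a}
piece 3:d rests on {2:a}
piece 4:a rests on {3:d}
minimal pieces: {0:b, 1:a}
ways to finish when only these pieces remain (= sum over removing one remaining piece with nothing left below it):
  1 left: {0}→1  {4}→1
  2 left: {0,4}→2  {3,4}→1
  3 left: {0,3,4}→3  {2,3,4}→1
  placing 0:b first → 1 extensions
  placing 1:a first → 4 extensions
total linear extensions = 5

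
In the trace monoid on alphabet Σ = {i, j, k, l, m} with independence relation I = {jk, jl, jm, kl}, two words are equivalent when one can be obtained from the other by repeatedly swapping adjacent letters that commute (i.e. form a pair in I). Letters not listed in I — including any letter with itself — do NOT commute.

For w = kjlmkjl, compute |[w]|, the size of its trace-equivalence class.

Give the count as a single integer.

drop 0:k onto floor
drop 1:j onto floor
drop 2:l onto floor
drop 3:m onto {0:k, 2:l}
drop 4:k onto {3:m}
drop 5:j onto {1:j}
drop 6:l onto {3:m}
ground layer = {0:k, 1:j, 2:l}
drop-orders for the pieces not yet dropped (sum over which currently-grounded one goes next):
  1 to go: {4} 1  {5} 1  {6} 1
  2 to go: {1,5} 1  {4,5} 2  {4,6} 2  {5,6} 2
  3 to go: {1,4,5} 3  {1,5,6} 3  {3,4,6} 2  {4,5,6} 6
  4 to go: {0,3,4,6} 2  {1,4,5,6} 12  {2,3,4,6} 2  {3,4,5,6} 8
  5 to go: {0,2,3,4,6} 4  {0,3,4,5,6} 10  {1,3,4,5,6} 20  {2,3,4,5,6} 10
  if 0:k drops first: 30 orders
  if 1:j drops first: 24 orders
  if 2:l drops first: 30 orders
heap linearizations: 84

84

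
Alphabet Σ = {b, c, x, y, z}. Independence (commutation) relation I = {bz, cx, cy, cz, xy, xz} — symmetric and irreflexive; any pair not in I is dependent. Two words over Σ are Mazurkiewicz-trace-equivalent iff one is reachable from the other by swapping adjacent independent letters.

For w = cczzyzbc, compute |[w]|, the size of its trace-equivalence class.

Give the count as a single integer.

35

#0=c has no predecessor
#1=c depends on [0:c]
#2=z has no predecessor
#3=z depends on [2:z]
#4=y depends on [3:z]
#5=z depends on [4:y]
#6=b depends on [1:c, 4:y]
#7=c depends on [6:b]
sources: [0:c, 2:z]
N(rest) = Σ N(rest − s) over sources s of rest; N(one piece) = 1:
  size 1 → [5]=1  [7]=1
  size 2 → [5,7]=2  [6,7]=1
  size 3 → [1,6,7]=1  [5,6,7]=3
  size 4 → [0,1,6,7]=1  [1,5,6,7]=4  [4,5,6,7]=3
  size 5 → [0,1,5,6,7]=5  [1,4,5,6,7]=7  [3,4,5,6,7]=3
  size 6 → [0,1,4,5,6,7]=12  [1,3,4,5,6,7]=10  [2,3,4,5,6,7]=3
  first=0(c) contributes 13
  first=2(z) contributes 22
|[w]| = 35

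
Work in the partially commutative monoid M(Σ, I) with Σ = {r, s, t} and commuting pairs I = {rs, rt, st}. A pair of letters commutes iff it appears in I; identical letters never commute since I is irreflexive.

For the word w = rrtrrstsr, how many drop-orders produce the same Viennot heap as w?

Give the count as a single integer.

756

drop 0:r onto floor
drop 1:r onto {0:r}
drop 2:t onto floor
drop 3:r onto {1:r}
drop 4:r onto {3:r}
drop 5:s onto floor
drop 6:t onto {2:t}
drop 7:s onto {5:s}
drop 8:r onto {4:r}
ground layer = {0:r, 2:t, 5:s}
drop-orders for the pieces not yet dropped (sum over which currently-grounded one goes next):
  1 to go: {6} 1  {7} 1  {8} 1
  2 to go: {2,6} 1  {4,8} 1  {5,7} 1  {6,7} 2  {6,8} 2  {7,8} 2
  3 to go: {2,6,7} 3  {2,6,8} 3  {3,4,8} 1  {4,6,8} 3  {4,7,8} 3  {5,6,7} 3  {5,7,8} 3  {6,7,8} 6
  4 to go: {1,3,4,8} 1  {2,4,6,8} 6  {2,5,6,7} 6  {2,6,7,8} 12  {3,4,6,8} 4  {3,4,7,8} 4  {4,5,7,8} 6  {4,6,7,8} 12  {5,6,7,8} 12
  5 to go: {0,1,3,4,8} 1  {1,3,4,6,8} 5  {1,3,4,7,8} 5  {2,3,4,6,8} 10  {2,4,6,7,8} 30  {2,5,6,7,8} 30  {3,4,5,7,8} 10  {3,4,6,7,8} 20  {4,5,6,7,8} 30
  6 to go: {0,1,3,4,6,8} 6  {0,1,3,4,7,8} 6  {1,2,3,4,6,8} 15  {1,3,4,5,7,8} 15  {1,3,4,6,7,8} 30  {2,3,4,6,7,8} 60  {2,4,5,6,7,8} 90  {3,4,5,6,7,8} 60
  7 to go: {0,1,2,3,4,6,8} 21  {0,1,3,4,5,7,8} 21  {0,1,3,4,6,7,8} 42  {1,2,3,4,6,7,8} 105  {1,3,4,5,6,7,8} 105  {2,3,4,5,6,7,8} 210
  if 0:r drops first: 420 orders
  if 2:t drops first: 168 orders
  if 5:s drops first: 168 orders
heap linearizations: 756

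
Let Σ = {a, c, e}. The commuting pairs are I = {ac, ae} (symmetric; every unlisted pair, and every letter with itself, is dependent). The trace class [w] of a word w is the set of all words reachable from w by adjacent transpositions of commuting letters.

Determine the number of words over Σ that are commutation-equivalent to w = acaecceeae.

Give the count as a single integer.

drop 0:a onto floor
drop 1:c onto floor
drop 2:a onto {0:a}
drop 3:e onto {1:c}
drop 4:c onto {3:e}
drop 5:c onto {4:c}
drop 6:e onto {5:c}
drop 7:e onto {6:e}
drop 8:a onto {2:a}
drop 9:e onto {7:e}
ground layer = {0:a, 1:c}
drop-orders for the pieces not yet dropped (sum over which currently-grounded one goes next):
  1 to go: {8} 1  {9} 1
  2 to go: {2,8} 1  {7,9} 1  {8,9} 2
  3 to go: {0,2,8} 1  {2,8,9} 3  {6,7,9} 1  {7,8,9} 3
  4 to go: {0,2,8,9} 4  {2,7,8,9} 6  {5,6,7,9} 1  {6,7,8,9} 4
  5 to go: {0,2,7,8,9} 10  {2,6,7,8,9} 10  {4,5,6,7,9} 1  {5,6,7,8,9} 5
  6 to go: {0,2,6,7,8,9} 20  {2,5,6,7,8,9} 15  {3,4,5,6,7,9} 1  {4,5,6,7,8,9} 6
  7 to go: {0,2,5,6,7,8,9} 35  {1,3,4,5,6,7,9} 1  {2,4,5,6,7,8,9} 21  {3,4,5,6,7,8,9} 7
  8 to go: {0,2,4,5,6,7,8,9} 56  {1,3,4,5,6,7,8,9} 8  {2,3,4,5,6,7,8,9} 28
  if 0:a drops first: 36 orders
  if 1:c drops first: 84 orders
heap linearizations: 120

120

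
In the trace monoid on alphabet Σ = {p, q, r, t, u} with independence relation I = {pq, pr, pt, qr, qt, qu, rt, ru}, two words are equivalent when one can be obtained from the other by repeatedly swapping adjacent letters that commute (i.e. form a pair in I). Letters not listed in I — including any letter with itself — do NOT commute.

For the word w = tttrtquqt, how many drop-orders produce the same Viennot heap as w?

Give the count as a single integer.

piece 0:t — minimal
piece 1:t rests on {0:t}
piece 2:t rests on {1:t}
piece 3:r — minimal
piece 4:t rests on {2:t}
piece 5:q — minimal
piece 6:u rests on {4:t}
piece 7:q rests on {5:q}
piece 8:t rests on {6:u}
minimal pieces: {0:t, 3:r, 5:q}
ways to finish when only these pieces remain (= sum over removing one remaining piece with nothing left below it):
  1 left: {3}→1  {7}→1  {8}→1
  2 left: {3,7}→2  {3,8}→2  {5,7}→1  {6,8}→1  {7,8}→2
  3 left: {3,5,7}→3  {3,6,8}→3  {3,7,8}→6  {4,6,8}→1  {5,7,8}→3  {6,7,8}→3
  4 left: {2,4,6,8}→1  {3,4,6,8}→4  {3,5,7,8}→12  {3,6,7,8}→12  {4,6,7,8}→4  {5,6,7,8}→6
  5 left: {1,2,4,6,8}→1  {2,3,4,6,8}→5  {2,4,6,7,8}→5  {3,4,6,7,8}→20  {3,5,6,7,8}→30  {4,5,6,7,8}→10
  6 left: {0,1,2,4,6,8}→1  {1,2,3,4,6,8}→6  {1,2,4,6,7,8}→6  {2,3,4,6,7,8}→30  {2,4,5,6,7,8}→15  {3,4,5,6,7,8}→60
  7 left: {0,1,2,3,4,6,8}→7  {0,1,2,4,6,7,8}→7  {1,2,3,4,6,7,8}→42  {1,2,4,5,6,7,8}→21  {2,3,4,5,6,7,8}→105
  placing 0:t first → 168 extensions
  placing 3:r first → 28 extensions
  placing 5:q first → 56 extensions
total linear extensions = 252

252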